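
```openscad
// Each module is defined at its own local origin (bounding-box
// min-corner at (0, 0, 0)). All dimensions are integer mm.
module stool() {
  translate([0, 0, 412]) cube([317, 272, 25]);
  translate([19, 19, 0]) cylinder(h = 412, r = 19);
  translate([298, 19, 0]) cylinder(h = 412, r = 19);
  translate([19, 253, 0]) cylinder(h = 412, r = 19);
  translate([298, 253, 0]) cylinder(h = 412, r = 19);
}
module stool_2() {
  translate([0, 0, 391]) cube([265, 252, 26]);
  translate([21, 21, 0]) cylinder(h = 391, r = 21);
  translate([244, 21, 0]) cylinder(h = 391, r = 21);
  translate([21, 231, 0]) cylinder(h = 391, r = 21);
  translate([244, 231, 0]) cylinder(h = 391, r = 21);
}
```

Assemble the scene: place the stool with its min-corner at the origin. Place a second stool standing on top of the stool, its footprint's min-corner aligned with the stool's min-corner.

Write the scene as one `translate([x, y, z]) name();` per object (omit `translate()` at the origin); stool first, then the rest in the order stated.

stool();
translate([0, 0, 437]) stool_2();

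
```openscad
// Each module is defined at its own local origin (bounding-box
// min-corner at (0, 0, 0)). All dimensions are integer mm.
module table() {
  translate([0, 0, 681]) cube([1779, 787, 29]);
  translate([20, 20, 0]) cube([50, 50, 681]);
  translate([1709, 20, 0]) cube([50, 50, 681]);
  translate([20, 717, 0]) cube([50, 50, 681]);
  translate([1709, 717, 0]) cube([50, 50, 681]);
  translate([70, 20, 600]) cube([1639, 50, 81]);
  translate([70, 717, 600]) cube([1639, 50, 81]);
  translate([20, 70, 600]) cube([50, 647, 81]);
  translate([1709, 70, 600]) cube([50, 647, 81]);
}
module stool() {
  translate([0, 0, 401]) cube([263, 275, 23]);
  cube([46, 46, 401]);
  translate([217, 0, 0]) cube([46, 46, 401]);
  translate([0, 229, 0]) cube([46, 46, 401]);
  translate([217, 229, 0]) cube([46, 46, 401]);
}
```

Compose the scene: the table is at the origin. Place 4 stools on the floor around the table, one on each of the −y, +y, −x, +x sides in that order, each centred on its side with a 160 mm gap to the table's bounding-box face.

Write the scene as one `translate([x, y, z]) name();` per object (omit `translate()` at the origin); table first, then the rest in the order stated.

table();
translate([758, -435, 0]) stool();
translate([758, 947, 0]) stool();
translate([-423, 256, 0]) stool();
translate([1939, 256, 0]) stool();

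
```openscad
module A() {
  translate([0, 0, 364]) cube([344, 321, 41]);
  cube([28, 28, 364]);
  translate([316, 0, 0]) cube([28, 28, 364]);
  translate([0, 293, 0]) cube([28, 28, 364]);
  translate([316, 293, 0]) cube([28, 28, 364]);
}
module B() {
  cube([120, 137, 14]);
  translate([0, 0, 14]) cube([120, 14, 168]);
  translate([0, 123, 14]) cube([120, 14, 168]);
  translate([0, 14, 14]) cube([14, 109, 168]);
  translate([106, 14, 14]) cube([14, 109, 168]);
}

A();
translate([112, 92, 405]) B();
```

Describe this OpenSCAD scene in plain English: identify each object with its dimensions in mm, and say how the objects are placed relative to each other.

A is a four-legged stool. The seat is 344×321 mm, 41 mm thick, top at z = 405 mm. It stands on four square legs, each 28×28 mm in cross-section, from z = 0 to the seat underside, each flush with a corner of the seat.

B is an open-topped rectangular box: outside dimensions 120×137×182 mm, with a uniform wall and base thickness of 14 mm. The base is a full 120×137 slab on the floor; four walls sit on top of the base. The front and back walls (the −y and +y sides) span the full width; the two side walls fit between them.

The open box is on top of the stool, centred.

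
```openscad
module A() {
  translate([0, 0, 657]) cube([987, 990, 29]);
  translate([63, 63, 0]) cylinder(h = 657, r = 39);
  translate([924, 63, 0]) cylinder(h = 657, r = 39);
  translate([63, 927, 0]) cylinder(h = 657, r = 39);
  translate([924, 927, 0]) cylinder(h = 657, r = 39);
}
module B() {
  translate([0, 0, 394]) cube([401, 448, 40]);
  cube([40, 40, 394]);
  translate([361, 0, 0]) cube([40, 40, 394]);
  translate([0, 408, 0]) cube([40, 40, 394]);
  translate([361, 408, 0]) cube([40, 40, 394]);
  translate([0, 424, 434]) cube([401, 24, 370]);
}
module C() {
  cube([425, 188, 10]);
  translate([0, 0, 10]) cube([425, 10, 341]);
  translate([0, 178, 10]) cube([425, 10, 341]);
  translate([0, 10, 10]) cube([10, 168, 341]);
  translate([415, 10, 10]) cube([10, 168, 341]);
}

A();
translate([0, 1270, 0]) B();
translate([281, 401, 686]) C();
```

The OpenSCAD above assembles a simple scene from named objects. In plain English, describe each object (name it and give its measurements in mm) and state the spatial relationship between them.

A is a rectangular dining table. The top is 987×990×29 mm with its upper surface at z = 686 mm. It stands on four round legs of 78 mm diameter, each leg's bounding box inset 24 mm from the nearest pair of top edges, running from the floor to the underside of the top.

B is a chair. The seat is a 401×448×40 mm slab with its top at z = 434 mm, on four 40×40 mm corner legs (flush with the seat edges, standing on z = 0). A flat backrest 24 mm thick, 370 mm tall, spans the full seat width and rises from the seat top along its +y edge, rear face flush with the rear of the seat.

C is an open-topped rectangular box: outside dimensions 425×188×351 mm, with a uniform wall and base thickness of 10 mm. The base is a full 425×188 slab on the floor; four walls sit on top of the base. The front and back walls (the −y and +y sides) span the full width; the two side walls fit between them.

The chair is on the floor beside the table on its +y side. The open box is on top of the table, centred.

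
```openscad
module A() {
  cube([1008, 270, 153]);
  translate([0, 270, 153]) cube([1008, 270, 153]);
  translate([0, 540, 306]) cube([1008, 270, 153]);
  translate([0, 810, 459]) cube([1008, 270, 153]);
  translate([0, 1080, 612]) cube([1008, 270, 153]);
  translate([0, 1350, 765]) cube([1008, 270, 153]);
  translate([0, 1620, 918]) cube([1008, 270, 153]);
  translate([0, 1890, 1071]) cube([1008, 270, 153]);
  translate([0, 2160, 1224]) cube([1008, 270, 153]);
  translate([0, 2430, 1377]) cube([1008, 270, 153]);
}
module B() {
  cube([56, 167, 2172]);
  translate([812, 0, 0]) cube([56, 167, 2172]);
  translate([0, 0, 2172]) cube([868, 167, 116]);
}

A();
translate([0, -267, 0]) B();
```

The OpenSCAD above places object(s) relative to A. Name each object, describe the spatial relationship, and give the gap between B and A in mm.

The door frame's nearest face is 100 mm from the staircase's −y face.

A is a staircase. B is a door frame. The door frame is on the floor beside the staircase on its −y side. The gap between the door frame and the staircase is 100 mm.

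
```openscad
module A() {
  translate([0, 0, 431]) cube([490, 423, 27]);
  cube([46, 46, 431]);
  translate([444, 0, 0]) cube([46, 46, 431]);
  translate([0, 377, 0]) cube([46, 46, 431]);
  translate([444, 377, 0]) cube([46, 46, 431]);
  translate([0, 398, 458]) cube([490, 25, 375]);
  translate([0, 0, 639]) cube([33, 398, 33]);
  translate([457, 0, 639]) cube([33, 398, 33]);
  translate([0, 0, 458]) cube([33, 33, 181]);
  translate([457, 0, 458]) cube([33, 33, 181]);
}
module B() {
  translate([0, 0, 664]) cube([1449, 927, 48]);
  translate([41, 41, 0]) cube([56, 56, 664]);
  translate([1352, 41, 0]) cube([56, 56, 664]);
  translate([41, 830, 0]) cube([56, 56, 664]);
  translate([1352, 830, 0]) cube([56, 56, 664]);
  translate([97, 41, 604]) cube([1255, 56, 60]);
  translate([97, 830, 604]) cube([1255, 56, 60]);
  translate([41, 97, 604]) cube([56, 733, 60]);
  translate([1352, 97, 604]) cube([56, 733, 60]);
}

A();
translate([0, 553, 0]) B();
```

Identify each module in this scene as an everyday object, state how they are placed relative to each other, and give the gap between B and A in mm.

A is a chair. B is a table. The table is on the floor beside the chair on its +y side. The gap between the table and the chair is 130 mm.

The table's nearest face is 130 mm from the chair's +y face.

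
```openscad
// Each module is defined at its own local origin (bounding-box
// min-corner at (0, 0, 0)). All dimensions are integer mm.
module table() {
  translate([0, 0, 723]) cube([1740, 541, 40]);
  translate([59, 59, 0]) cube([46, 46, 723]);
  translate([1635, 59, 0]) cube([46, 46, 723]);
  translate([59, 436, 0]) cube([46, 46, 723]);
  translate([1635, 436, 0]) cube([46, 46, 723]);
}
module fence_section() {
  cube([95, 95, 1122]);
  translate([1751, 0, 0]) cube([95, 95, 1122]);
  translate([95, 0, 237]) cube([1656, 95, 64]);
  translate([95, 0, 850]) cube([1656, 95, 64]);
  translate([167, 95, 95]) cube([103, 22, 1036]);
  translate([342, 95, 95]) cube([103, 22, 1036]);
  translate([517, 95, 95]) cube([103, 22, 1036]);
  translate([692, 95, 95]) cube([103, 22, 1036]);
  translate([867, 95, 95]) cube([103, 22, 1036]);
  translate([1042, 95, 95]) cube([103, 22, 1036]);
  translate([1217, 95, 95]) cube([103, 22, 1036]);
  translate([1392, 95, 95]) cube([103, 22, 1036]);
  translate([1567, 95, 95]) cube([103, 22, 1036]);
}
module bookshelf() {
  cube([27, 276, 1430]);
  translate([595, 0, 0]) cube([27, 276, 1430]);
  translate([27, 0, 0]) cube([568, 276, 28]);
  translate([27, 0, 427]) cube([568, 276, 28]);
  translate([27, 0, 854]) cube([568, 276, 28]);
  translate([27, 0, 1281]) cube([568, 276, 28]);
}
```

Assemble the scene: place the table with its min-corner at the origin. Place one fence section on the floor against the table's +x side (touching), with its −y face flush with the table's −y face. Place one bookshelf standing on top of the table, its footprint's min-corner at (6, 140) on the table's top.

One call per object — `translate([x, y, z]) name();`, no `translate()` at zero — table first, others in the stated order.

table();
translate([1740, 0, 0]) fence_section();
translate([6, 140, 763]) bookshelf();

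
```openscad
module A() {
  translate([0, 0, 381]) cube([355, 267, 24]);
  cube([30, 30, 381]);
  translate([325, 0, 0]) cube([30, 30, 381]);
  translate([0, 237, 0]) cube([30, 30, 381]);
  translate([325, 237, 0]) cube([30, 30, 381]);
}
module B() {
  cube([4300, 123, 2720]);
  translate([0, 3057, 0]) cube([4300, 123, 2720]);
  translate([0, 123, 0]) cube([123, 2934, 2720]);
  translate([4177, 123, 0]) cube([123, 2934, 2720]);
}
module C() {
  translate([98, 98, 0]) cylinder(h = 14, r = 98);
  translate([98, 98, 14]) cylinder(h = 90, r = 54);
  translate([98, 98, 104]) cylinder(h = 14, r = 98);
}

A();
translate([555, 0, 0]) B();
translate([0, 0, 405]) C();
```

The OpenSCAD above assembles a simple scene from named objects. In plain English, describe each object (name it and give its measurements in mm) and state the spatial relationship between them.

A is a four-legged stool. The seat is 355×267 mm, 24 mm thick, top at z = 405 mm. It stands on four square legs, each 30×30 mm in cross-section, from z = 0 to the seat underside, each flush with a corner of the seat.

B is a box-shaped house frame (walls only): outside footprint 4300×3180 mm, wall height 2720 mm, wall thickness 123 mm. The two y-facing walls run the full x-width; the two x-facing walls fit between the inner faces of the y-facing walls.

C is a spool: two coaxial disc flanges of radius 98 mm and thickness 14 mm, joined by a core cylinder of radius 54 mm and height 90 mm. The lower flange rests on z = 0 and the three cylinders share a vertical axis.

The house frame is on the floor beside the stool on its +x side. The spool is on top of the stool.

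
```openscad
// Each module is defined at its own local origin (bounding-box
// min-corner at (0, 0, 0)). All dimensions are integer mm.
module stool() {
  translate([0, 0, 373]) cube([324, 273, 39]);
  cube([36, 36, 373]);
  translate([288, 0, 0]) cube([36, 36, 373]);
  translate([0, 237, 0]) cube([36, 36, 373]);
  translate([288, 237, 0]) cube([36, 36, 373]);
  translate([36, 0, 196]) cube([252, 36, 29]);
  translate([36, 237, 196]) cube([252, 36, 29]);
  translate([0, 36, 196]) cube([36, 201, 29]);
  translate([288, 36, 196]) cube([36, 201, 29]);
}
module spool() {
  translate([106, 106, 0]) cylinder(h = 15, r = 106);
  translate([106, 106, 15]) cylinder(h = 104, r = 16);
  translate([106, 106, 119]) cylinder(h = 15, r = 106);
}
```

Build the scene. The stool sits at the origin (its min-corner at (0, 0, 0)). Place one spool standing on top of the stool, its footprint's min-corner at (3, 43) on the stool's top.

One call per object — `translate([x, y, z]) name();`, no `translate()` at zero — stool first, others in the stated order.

stool();
translate([3, 43, 412]) spool();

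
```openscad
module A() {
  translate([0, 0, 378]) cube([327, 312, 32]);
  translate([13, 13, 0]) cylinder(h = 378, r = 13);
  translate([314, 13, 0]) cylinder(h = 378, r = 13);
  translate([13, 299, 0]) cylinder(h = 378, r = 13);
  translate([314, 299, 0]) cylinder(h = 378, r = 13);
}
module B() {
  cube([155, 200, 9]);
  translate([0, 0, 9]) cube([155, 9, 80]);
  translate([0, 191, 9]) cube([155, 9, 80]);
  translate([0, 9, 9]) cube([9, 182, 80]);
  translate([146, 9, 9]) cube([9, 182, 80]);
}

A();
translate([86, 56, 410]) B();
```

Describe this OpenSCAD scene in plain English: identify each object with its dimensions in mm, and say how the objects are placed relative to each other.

A is a four-legged stool. The seat is a 327×312×32 mm slab whose top surface is at z = 410 mm; four round legs, each 26 mm in diameter, run from the floor (z = 0) to the underside of the seat, each leg's axis is inset half a diameter from the nearest pair of seat edges (so the leg's bounding box is flush with the corner).

B is an open storage box with external size 155×200×89 mm and wall thickness 9 mm (the base is also 9 mm thick). The base covers the whole footprint; the four walls stand on the base, with the y-facing walls full-width and the x-facing walls fitting between their inner faces.

The open box is on top of the stool, centred.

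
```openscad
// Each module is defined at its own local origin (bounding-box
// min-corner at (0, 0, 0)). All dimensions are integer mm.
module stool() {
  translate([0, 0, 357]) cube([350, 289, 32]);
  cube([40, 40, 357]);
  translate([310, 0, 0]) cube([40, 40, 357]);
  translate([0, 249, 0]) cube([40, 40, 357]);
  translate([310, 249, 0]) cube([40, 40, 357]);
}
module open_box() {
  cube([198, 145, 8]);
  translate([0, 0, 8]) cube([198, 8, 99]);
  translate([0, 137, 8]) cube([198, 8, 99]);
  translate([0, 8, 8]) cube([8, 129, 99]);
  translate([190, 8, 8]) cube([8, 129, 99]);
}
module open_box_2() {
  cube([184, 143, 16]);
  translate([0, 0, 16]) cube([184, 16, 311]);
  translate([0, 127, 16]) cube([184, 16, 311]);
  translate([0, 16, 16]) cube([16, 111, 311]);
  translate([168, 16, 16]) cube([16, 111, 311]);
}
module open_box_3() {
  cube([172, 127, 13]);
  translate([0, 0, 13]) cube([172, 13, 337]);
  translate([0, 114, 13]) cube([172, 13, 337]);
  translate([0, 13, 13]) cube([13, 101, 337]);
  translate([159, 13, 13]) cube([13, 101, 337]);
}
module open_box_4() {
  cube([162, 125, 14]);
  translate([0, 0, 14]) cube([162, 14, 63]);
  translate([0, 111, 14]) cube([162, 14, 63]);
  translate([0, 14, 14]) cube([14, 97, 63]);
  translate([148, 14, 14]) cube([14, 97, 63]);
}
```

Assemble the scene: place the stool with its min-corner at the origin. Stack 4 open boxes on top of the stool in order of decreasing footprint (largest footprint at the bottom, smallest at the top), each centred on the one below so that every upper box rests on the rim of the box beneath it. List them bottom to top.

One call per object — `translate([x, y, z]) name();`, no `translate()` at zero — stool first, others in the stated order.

stool();
translate([76, 72, 389]) open_box();
translate([83, 73, 496]) open_box_2();
translate([89, 81, 823]) open_box_3();
translate([94, 82, 1173]) open_box_4();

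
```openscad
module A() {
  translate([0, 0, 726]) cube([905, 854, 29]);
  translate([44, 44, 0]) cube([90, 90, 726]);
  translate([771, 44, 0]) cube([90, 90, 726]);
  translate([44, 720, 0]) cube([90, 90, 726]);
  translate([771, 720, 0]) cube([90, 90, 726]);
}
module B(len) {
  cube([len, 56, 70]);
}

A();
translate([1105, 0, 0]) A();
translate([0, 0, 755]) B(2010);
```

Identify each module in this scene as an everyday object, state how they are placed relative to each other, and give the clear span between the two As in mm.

A is a table. B is a beam. A beam spans the tops of two tables. The clear span between the two tables is 200 mm.

Second table starts at x = 1105; first ends at x = 905; clear span = 1105 − 905 = 200 mm.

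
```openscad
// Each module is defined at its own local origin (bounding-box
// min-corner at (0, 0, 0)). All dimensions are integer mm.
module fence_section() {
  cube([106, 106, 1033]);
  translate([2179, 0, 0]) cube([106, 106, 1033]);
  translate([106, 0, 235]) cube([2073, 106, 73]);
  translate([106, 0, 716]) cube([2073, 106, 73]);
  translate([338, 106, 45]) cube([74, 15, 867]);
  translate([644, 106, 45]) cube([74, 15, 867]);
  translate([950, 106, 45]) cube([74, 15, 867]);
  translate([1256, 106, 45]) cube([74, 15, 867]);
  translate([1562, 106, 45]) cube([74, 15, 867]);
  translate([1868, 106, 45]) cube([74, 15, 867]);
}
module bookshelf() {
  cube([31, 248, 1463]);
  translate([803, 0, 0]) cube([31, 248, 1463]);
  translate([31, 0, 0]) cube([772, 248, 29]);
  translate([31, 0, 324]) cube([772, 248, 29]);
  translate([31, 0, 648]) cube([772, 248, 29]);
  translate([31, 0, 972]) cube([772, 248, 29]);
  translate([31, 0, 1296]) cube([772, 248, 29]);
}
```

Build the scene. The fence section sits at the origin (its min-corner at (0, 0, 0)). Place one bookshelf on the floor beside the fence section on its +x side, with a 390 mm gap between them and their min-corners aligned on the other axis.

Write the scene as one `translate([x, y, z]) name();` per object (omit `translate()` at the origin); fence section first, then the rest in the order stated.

fence_section();
translate([2675, 0, 0]) bookshelf();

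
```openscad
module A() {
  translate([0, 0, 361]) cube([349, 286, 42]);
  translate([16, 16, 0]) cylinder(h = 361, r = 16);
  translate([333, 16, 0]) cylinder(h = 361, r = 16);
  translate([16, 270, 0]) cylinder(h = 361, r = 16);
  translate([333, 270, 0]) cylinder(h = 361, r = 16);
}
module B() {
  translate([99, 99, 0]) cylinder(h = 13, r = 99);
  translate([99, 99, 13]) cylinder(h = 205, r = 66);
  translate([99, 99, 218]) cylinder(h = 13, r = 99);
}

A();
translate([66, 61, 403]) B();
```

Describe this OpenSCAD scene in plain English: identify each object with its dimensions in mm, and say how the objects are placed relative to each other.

A is a simple wooden stool: a rectangular seat 349 mm (x) by 286 mm (y), 42 mm thick, top face at z = 403 mm, on four round legs, each 32 mm in diameter. The legs rest on z = 0, each leg's axis is inset half a diameter from the nearest pair of seat edges (so the leg's bounding box is flush with the corner).

B is a spool: two coaxial disc flanges of radius 99 mm and thickness 13 mm, joined by a core cylinder of radius 66 mm and height 205 mm. The lower flange rests on z = 0 and the three cylinders share a vertical axis.

The spool is on top of the stool.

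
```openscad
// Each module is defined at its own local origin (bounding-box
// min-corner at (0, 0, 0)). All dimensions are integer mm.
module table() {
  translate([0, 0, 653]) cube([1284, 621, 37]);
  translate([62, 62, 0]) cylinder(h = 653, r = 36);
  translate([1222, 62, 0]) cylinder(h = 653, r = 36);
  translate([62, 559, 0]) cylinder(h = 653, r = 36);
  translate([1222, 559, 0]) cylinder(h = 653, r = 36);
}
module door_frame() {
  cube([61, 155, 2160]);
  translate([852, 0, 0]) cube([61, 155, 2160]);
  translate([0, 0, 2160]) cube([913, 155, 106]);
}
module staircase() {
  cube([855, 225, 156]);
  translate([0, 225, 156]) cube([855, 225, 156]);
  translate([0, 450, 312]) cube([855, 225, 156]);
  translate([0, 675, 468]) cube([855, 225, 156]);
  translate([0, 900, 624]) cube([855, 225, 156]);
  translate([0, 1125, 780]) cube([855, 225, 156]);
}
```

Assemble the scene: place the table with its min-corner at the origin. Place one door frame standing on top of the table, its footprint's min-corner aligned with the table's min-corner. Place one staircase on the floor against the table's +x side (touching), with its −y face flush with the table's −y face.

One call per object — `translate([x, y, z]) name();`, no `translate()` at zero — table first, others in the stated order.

table();
translate([0, 0, 690]) door_frame();
translate([1284, 0, 0]) staircase();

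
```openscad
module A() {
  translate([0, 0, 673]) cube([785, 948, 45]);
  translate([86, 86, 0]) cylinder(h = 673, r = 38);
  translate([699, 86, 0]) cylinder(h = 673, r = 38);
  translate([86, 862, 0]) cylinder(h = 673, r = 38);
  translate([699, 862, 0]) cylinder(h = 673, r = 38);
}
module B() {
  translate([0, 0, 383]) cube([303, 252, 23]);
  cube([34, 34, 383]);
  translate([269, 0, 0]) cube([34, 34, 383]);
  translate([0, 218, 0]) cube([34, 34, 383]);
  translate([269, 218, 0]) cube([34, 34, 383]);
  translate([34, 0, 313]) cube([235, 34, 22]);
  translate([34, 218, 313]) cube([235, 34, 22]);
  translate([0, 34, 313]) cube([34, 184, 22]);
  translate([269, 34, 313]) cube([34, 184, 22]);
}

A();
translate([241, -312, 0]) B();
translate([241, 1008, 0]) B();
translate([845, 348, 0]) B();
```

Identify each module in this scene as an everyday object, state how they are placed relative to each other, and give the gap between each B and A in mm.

Each stool's nearest face is 60 mm from the table's bounding box.

A is a table. B is a stool. Three stools sit around the table at the −y, +y, +x sides. The gap between each stool and the table is 60 mm.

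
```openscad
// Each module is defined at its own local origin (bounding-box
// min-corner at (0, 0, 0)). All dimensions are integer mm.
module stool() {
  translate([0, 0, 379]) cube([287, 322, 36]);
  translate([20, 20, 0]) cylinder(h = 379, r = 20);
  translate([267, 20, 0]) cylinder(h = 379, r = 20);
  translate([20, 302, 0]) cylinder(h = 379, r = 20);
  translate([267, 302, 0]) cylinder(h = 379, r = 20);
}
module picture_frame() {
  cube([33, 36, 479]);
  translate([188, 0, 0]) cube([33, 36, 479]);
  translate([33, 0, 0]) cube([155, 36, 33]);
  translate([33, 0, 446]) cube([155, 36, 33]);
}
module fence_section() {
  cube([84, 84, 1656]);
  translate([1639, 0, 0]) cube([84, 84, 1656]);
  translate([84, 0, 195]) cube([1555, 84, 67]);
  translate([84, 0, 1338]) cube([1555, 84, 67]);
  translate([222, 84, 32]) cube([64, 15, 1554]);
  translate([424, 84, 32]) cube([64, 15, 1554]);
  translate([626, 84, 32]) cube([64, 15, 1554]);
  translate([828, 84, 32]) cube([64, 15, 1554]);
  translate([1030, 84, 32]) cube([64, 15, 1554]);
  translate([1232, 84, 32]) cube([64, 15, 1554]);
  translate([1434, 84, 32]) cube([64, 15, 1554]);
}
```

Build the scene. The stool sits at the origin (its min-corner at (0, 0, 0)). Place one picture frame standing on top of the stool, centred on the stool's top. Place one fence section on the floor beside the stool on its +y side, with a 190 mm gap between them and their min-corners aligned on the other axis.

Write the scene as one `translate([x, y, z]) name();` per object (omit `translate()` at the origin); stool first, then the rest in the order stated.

stool();
translate([33, 143, 415]) picture_frame();
translate([0, 512, 0]) fence_section();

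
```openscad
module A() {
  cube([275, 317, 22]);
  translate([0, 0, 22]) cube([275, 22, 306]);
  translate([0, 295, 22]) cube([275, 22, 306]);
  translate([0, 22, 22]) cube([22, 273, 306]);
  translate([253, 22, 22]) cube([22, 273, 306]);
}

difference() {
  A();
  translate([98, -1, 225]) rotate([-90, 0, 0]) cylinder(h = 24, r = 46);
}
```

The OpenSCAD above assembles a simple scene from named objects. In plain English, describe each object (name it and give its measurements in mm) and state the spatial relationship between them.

A is an open-topped rectangular box: outside dimensions 275×317×328 mm, with a uniform wall and base thickness of 22 mm. The base is a full 275×317 slab on the floor; four walls sit on top of the base. The front and back walls (the −y and +y sides) span the full width; the two side walls fit between them.

The open box has a circular hole of radius 46 mm through its front wall, centred at (x = 98, z = 225).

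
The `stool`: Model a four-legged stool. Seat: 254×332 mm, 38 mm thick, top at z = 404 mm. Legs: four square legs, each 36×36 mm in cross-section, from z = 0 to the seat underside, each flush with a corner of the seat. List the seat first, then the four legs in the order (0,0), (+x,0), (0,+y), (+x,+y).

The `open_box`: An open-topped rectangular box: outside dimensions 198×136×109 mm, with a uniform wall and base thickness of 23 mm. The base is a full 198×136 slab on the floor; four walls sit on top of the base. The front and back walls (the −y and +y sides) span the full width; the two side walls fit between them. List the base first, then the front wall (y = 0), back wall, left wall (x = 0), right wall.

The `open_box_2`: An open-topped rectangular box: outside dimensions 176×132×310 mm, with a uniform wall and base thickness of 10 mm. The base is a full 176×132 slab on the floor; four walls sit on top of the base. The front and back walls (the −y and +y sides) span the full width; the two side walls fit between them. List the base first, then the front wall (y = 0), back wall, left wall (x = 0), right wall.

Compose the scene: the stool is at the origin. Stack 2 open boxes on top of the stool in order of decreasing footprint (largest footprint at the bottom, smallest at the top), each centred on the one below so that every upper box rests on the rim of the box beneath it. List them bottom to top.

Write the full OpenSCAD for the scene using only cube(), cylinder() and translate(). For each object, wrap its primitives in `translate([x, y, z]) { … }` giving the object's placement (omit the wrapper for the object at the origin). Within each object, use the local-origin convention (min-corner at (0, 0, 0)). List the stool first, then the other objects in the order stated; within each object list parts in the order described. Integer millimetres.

translate([0, 0, 366]) cube([254, 332, 38]);
cube([36, 36, 366]);
translate([218, 0, 0]) cube([36, 36, 366]);
translate([0, 296, 0]) cube([36, 36, 366]);
translate([218, 296, 0]) cube([36, 36, 366]);
translate([28, 98, 404]) {
  cube([198, 136, 23]);
  translate([0, 0, 23]) cube([198, 23, 86]);
  translate([0, 113, 23]) cube([198, 23, 86]);
  translate([0, 23, 23]) cube([23, 90, 86]);
  translate([175, 23, 23]) cube([23, 90, 86]);
}
translate([39, 100, 513]) {
  cube([176, 132, 10]);
  translate([0, 0, 10]) cube([176, 10, 300]);
  translate([0, 122, 10]) cube([176, 10, 300]);
  translate([0, 10, 10]) cube([10, 112, 300]);
  translate([166, 10, 10]) cube([10, 112, 300]);
}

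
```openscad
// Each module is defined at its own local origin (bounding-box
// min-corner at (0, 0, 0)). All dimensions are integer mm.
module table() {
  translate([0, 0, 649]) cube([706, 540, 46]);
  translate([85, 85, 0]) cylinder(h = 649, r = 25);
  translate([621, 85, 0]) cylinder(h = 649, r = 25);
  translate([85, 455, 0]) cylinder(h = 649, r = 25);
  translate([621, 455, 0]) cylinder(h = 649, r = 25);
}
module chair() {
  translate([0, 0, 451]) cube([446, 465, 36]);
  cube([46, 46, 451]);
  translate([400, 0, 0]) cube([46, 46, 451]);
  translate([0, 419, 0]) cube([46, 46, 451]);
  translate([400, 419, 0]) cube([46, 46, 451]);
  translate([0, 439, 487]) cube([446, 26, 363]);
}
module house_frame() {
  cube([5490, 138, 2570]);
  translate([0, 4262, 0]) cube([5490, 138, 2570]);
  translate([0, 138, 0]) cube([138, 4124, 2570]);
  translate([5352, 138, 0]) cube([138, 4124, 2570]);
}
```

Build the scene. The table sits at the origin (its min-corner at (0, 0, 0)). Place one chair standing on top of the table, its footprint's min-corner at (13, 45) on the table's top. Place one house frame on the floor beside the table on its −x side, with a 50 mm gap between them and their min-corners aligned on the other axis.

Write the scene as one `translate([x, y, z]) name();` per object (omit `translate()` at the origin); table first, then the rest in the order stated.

table();
translate([13, 45, 695]) chair();
translate([-5540, 0, 0]) house_frame();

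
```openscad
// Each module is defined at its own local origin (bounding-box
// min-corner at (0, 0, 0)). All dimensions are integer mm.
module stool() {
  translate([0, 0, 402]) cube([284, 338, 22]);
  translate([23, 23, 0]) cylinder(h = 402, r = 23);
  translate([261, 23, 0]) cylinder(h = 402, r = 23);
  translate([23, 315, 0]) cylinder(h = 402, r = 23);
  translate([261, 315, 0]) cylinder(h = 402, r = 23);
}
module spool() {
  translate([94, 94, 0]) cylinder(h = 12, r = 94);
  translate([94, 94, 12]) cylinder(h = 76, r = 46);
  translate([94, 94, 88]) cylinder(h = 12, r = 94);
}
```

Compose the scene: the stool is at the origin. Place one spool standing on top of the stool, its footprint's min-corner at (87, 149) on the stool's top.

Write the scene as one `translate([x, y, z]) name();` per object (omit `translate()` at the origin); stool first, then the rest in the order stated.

stool();
translate([87, 149, 424]) spool();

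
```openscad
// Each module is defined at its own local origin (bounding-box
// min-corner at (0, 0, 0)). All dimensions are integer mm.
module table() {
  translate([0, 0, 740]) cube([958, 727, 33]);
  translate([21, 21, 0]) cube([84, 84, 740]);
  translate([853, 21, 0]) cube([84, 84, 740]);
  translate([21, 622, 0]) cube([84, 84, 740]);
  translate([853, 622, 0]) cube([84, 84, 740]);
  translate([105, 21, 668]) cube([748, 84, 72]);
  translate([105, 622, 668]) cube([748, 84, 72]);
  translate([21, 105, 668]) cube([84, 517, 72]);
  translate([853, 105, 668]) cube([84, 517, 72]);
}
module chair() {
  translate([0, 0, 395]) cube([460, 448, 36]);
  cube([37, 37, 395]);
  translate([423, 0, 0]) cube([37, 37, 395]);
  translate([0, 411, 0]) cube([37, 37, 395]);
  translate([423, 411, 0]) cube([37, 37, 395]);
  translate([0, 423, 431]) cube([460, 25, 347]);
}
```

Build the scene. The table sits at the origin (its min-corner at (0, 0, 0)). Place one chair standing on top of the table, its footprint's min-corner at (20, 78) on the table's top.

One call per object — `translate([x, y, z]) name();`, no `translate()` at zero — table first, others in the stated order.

table();
translate([20, 78, 773]) chair();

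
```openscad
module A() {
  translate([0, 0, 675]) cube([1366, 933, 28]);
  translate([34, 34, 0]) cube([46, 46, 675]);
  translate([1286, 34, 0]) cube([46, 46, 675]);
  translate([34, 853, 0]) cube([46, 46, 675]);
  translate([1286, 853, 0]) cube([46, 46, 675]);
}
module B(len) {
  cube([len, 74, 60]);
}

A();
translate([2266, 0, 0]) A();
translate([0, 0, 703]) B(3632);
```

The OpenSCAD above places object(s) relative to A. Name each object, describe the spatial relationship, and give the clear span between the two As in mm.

A is a table. B is a beam. A beam spans the tops of two tables. The clear span between the two tables is 900 mm.

Second table starts at x = 2266; first ends at x = 1366; clear span = 2266 − 1366 = 900 mm.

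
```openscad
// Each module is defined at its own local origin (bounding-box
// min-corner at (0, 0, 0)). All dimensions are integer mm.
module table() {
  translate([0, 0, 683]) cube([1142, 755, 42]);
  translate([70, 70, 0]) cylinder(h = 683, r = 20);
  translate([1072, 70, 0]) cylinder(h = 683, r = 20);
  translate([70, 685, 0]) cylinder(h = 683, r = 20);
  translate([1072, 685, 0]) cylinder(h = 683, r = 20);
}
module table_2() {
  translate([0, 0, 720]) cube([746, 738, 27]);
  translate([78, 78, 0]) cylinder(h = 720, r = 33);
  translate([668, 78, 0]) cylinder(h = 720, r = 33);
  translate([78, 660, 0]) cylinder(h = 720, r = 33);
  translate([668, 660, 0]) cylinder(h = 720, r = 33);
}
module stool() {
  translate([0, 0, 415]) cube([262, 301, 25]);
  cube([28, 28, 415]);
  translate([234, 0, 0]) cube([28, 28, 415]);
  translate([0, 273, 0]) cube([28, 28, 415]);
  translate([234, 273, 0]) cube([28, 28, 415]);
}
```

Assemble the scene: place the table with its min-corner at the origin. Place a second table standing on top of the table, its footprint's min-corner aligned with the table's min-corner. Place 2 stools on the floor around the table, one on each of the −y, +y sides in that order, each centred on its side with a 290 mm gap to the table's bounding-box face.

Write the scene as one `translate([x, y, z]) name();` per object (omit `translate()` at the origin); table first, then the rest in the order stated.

table();
translate([0, 0, 725]) table_2();
translate([440, -591, 0]) stool();
translate([440, 1045, 0]) stool();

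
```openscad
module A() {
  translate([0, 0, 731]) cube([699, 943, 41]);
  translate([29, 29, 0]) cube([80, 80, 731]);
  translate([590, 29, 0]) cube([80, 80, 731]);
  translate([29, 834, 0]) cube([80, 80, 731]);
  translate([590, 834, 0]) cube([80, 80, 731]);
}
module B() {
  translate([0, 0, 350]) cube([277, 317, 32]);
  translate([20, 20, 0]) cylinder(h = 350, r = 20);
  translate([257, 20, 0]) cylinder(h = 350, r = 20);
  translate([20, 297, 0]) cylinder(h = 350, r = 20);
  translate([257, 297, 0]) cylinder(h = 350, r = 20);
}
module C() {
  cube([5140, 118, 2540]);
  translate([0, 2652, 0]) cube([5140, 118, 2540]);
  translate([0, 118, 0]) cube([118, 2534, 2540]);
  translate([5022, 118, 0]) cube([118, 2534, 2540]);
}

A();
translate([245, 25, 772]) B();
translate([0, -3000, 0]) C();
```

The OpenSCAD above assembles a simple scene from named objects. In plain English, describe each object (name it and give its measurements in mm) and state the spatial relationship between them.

A is a table with a 699×943 mm rectangular top, 41 mm thick, top surface at z = 772 mm, supported by four 80×80 mm square legs, each inset 29 mm from the nearest pair of top edges, running from the floor.

B is a simple wooden stool: a rectangular seat 277 mm (x) by 317 mm (y), 32 mm thick, top face at z = 382 mm, on four round legs, each 40 mm in diameter. The legs rest on z = 0, each leg's axis is inset half a diameter from the nearest pair of seat edges (so the leg's bounding box is flush with the corner).

C is a box-shaped house frame (walls only): outside footprint 5140×2770 mm, wall height 2540 mm, wall thickness 118 mm. The two y-facing walls run the full x-width; the two x-facing walls fit between the inner faces of the y-facing walls.

The stool is on top of the table. The house frame is on the floor beside the table on its −y side.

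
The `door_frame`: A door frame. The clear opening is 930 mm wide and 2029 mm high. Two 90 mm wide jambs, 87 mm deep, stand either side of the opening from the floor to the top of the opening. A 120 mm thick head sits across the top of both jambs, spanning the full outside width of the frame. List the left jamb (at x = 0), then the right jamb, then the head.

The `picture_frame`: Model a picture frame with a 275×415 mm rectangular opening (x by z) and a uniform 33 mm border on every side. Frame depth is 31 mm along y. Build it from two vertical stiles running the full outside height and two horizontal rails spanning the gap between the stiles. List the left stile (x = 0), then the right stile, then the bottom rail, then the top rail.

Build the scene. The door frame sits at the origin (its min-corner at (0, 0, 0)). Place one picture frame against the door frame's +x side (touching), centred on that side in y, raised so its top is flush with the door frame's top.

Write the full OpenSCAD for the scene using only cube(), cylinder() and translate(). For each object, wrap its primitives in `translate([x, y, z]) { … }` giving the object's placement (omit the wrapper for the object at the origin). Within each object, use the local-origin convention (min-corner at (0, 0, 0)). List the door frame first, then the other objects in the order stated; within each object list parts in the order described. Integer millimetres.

cube([90, 87, 2029]);
translate([1020, 0, 0]) cube([90, 87, 2029]);
translate([0, 0, 2029]) cube([1110, 87, 120]);
translate([1110, 28, 1668]) {
  cube([33, 31, 481]);
  translate([308, 0, 0]) cube([33, 31, 481]);
  translate([33, 0, 0]) cube([275, 31, 33]);
  translate([33, 0, 448]) cube([275, 31, 33]);
}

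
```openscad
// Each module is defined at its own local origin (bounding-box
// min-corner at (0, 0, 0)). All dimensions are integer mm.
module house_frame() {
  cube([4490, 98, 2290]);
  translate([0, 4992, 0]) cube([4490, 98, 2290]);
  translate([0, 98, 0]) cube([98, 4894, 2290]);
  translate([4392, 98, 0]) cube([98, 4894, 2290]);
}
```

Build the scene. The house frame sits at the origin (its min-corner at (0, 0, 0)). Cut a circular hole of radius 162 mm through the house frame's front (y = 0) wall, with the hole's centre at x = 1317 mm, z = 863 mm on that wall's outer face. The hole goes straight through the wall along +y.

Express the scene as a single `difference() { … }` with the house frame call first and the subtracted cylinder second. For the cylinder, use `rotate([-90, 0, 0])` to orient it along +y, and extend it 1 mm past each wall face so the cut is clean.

difference() {
  house_frame();
  translate([1317, -1, 863]) rotate([-90, 0, 0]) cylinder(h = 100, r = 162);
}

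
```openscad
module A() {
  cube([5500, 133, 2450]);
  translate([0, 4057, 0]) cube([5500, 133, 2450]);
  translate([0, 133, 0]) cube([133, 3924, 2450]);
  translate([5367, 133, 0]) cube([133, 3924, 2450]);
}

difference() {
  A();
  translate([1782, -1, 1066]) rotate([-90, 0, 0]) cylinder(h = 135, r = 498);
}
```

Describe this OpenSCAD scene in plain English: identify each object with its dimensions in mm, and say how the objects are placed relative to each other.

A is the wall frame of a small rectangular building: four walls, each 2450 mm tall and 133 mm thick, enclosing a footprint 5500 mm (x) by 4190 mm (y) outside-to-outside, with no floor or roof. The front and back walls (the −y and +y sides) span the full width; the two side walls fit between them.

The house frame has a circular hole of radius 498 mm through its front wall, centred at (x = 1782, z = 1066).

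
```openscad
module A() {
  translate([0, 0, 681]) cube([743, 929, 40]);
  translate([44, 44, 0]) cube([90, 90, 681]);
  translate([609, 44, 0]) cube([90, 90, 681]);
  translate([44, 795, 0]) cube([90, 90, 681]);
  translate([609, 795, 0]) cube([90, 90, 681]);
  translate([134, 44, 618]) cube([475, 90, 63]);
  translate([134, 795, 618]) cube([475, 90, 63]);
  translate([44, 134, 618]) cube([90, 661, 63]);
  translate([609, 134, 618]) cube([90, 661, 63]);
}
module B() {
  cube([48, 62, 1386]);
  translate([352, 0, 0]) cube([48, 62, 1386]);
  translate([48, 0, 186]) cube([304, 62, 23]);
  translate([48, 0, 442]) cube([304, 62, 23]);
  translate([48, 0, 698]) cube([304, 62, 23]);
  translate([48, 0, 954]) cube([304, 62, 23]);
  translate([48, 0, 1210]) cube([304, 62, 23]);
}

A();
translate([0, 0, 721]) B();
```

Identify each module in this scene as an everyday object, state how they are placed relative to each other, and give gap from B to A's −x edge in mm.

The ladder's min-x is at 0; the table's min-x is 0; gap = 0 mm.

A is a table. B is a ladder. The ladder is on top of the table. The gap from the ladder to the table's −x edge is 0 mm.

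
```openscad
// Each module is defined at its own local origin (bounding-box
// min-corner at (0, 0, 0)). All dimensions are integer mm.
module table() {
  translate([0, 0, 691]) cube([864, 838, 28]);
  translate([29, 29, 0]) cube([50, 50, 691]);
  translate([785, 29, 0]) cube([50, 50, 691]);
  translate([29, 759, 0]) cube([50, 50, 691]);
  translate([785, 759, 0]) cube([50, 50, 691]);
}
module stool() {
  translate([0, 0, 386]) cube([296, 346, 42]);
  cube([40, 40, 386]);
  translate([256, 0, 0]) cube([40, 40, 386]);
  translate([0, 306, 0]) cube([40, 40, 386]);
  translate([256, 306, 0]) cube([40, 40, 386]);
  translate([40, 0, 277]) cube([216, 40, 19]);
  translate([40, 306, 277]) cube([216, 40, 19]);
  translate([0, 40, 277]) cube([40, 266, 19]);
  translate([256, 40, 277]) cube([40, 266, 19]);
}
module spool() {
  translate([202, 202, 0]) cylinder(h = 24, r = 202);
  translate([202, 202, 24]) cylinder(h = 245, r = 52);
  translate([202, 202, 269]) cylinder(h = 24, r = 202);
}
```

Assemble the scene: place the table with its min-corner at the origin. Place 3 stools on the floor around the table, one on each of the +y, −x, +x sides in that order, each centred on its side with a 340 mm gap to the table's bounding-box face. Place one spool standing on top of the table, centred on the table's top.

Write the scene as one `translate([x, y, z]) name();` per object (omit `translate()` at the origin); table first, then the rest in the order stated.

table();
translate([284, 1178, 0]) stool();
translate([-636, 246, 0]) stool();
translate([1204, 246, 0]) stool();
translate([230, 217, 719]) spool();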